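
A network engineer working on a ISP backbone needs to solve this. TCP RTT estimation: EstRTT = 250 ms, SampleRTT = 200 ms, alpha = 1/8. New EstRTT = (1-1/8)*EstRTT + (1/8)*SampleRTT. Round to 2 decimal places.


Given: EstRTT = 250 ms, SampleRTT = 200 ms, alpha = 1/8
New EstRTT = (1 - alpha) * EstRTT + alpha * SampleRTT
(7/8) * 250 = 218.75
(1/8) * 200 = 25
New EstRTT = 218.75 + 25 = 243.75 ms -> 243.75 ms (2 dp)

243.75


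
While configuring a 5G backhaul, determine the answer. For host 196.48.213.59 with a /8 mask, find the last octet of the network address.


Given: IP = 196.48.213.59, prefix = /8
Subnet mask = 255.0.0.0
Last octet of IP: 59
Last octet of mask: 0
Network last octet = 59 AND 0 = 0

0


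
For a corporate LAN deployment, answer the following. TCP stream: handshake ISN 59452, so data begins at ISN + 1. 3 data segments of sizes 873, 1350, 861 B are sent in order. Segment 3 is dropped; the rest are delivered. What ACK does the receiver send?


SYN uses sequence number 59452; first data byte = ISN + 1 = 59453.
Segment 1: SEQ = 59453, len = 873 B, covers [59453, 60325]
Segment 2: SEQ = 60326, len = 1350 B, covers [60326, 61675]
Segment 3: SEQ = 61676, len = 861 B, covers [61676, 62536] [LOST]
In-order data received: bytes [59453, 61675] (segments 1..2).
Segment 3 missing -> gap begins at byte 61676.
Cumulative ACK = next expected in-order byte = 59453 + 873 + 1350 = 61676

61676


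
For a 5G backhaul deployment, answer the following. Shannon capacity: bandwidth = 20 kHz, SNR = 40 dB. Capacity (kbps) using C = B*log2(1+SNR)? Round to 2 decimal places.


Given: B = 20 kHz, SNR = 40 dB
SNR linear = 10^(40/10) = 10000
1 + SNR = 10001
log2(10001) = 13.2878566418
C = 20 * 1000 * 13.2878566418 = 265757.1328 bps
C = 265.757133 kbps -> 265.76 kbps (2 dp)

265.76


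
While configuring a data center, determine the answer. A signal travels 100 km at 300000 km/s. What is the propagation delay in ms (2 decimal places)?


Given: distance = 100 km, speed = 300000 km/s
Delay = distance / speed = 100 / 300000 seconds
Delay in ms = 100 * 1000 / 300000
Delay = 0.3333 ms
Rounded to 2 dp = 0.33 ms

0.33


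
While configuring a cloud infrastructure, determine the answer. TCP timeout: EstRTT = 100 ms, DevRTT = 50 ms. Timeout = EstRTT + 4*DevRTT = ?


Given: EstRTT = 100 ms, DevRTT = 50 ms
Timeout = EstRTT + 4 * DevRTT
4 * DevRTT = 4 * 50 = 200
Timeout = 100 + 200 = 300 ms

300


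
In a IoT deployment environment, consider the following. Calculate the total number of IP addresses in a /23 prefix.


Given: CIDR prefix /23
Host bits = 32 - 23 = 9
Total addresses = 2^9 = 512

512


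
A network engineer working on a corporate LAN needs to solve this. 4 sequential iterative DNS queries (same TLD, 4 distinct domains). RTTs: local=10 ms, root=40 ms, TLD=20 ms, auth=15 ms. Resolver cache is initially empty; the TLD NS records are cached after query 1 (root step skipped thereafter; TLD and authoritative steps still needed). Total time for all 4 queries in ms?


Lookup 1 (cold cache): local + root + TLD + auth = 10 + 40 + 20 + 15 = 85 ms
Lookups 2..4 (TLD NS cached -> skip root; new domain -> still ask TLD and auth): local + TLD + auth = 10 + 20 + 15 = 45 ms each
Remaining 3 lookups: 3 * 45 = 135 ms
Total = 85 + 135 = 220 ms

220


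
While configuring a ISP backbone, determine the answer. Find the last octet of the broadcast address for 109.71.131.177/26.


Given: IP = 109.71.131.177, prefix = /26
Host bits = 32 - 26 = 6
Network last octet = 177 AND mask = 128
Host part size = 2^6 - 1 = 63
Broadcast last octet = 128 OR 63 = 191

191


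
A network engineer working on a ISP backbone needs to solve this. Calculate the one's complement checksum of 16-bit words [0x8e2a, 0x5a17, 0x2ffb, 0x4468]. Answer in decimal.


Given words: [0x8e2a, 0x5a17, 0x2ffb, 0x4468]
Step 1: Sum all words
Raw sum = 36394 + 23063 + 12283 + 17512 = 89252
Step 2: Fold carry: (23716 + 1) = 23717
One's complement = ~23717 & 0xFFFF = 41818

41818


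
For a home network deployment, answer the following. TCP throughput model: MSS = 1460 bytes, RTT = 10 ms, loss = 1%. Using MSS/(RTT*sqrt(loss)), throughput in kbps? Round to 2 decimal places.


Given: MSS = 1460 bytes, RTT = 10 ms, loss = 1%
RTT in seconds = 10 / 1000 = 0.01
Loss rate = 1% = 0.01
sqrt(loss) = sqrt(0.01) = 0.1
Throughput (bytes/s) = 1460 / (0.01 * 0.1) = 1460000.0000
Throughput (kbps) = 1460000.0000 * 8 / 1000 = 11680.000000 -> 11680.00 kbps (2 dp)

11680.00


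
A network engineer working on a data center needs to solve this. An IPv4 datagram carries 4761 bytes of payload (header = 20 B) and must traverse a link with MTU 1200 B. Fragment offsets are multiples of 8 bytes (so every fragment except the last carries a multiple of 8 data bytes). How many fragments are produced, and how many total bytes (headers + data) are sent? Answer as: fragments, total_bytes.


Max data per non-final fragment = floor((MTU - header)/8)*8 = floor((1200 - 20)/8)*8 = floor(1180/8)*8 = 1176 B
Final fragment needs no 8-byte alignment: it can carry up to MTU - header = 1180 B
Non-final fragments needed = ceil((payload - 1180) / 1176) = ceil(3581/1176) = ceil(3.0451) = 4
Number of fragments = 4 + 1 = 5
Fragment sizes (data): 4 * 1176 B + 57 B (last, 57 <= 1180 OK)
Total bytes sent = payload + n_frags * header = 4761 + 5*20 = 4761 + 100 = 4861 B

5, 4861


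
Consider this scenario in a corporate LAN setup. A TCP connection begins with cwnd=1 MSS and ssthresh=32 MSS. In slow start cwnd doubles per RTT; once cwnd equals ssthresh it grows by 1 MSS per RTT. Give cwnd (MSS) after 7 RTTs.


RTT 0: cwnd = 1 MSS (initial)
RTT 1: cwnd = 2 MSS (slow start, doubled)
RTT 2: cwnd = 4 MSS (slow start, doubled)
RTT 3: cwnd = 8 MSS (slow start, doubled)
RTT 4: cwnd = 16 MSS (slow start, doubled)
RTT 5: cwnd = 32 MSS (slow start, doubled)
RTT 6: cwnd = 33 MSS (congestion avoidance, +1)
RTT 7: cwnd = 34 MSS (congestion avoidance, +1)

34


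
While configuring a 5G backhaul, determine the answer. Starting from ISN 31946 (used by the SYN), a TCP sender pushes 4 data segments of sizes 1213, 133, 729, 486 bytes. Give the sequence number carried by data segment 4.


The SYN occupies sequence number ISN = 31946, so the first data byte is ISN + 1 = 31947.
SEQ of data segment i = (ISN + 1) + sum of payload sizes of segments 1..i-1.
Segment 1: SEQ = 31947, payload = 1213 bytes
Segment 2: SEQ = 33160, payload = 133 bytes
Segment 3: SEQ = 33293, payload = 729 bytes
Segment 4: SEQ = 34022, payload = 486 bytes
SEQ of segment 4 = 31947 + 1213 + 133 + 729 = 34022

34022


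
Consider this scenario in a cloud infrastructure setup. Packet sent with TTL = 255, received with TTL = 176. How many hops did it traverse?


Given: initial TTL = 255, received TTL = 176
Hops = initial TTL - received TTL
Hops = 255 - 176 = 79

79


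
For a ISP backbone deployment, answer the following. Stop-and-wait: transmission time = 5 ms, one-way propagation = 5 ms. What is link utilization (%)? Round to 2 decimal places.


Given: Ttrans = 5 ms, Tprop = 5 ms
RTT = 2 * Tprop = 2 * 5 = 10 ms
U = Ttrans / (Ttrans + RTT)
U = 5 / (5 + 10)
U = 5 / 15 = 0.333333
U% = 33.33%

33.33


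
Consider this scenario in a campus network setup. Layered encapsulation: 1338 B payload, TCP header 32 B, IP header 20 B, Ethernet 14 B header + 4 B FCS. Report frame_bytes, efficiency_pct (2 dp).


TCP segment = 1338 + 32 = 1370 B
IP packet = 1370 + 20 = 1390 B
Ethernet frame = 1390 + 14 + 4 = 1408 B
Efficiency = app / frame = 1338 / 1408 = 0.950284 = 95.0284% -> 95.03% (2 dp)

1408, 95.03


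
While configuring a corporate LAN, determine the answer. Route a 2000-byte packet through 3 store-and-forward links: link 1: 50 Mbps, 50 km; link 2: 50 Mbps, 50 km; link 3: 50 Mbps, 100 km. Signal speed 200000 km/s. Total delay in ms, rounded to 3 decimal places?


Packet = 2000 bytes = 16000 bits. Store-and-forward: sum (t_trans + t_prop) per link.
Link 1: t_trans = 16000/(50*10^6) s = 0.3200 ms; t_prop = 50/200000 s = 0.2500 ms; subtotal = 0.5700 ms
Link 2: t_trans = 16000/(50*10^6) s = 0.3200 ms; t_prop = 50/200000 s = 0.2500 ms; subtotal = 0.5700 ms
Link 3: t_trans = 16000/(50*10^6) s = 0.3200 ms; t_prop = 100/200000 s = 0.5000 ms; subtotal = 0.8200 ms
End-to-end = 0.5700 + 0.5700 + 0.8200 = 1.9600 ms -> 1.960 ms (3 dp)

1.960


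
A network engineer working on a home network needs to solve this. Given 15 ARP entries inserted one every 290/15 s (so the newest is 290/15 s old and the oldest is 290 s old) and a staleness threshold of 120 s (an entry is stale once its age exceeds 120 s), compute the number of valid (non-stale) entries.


Ages are k * 290/15 s for k = 1..15 (spacing = 19.3333 s).
Entry k is valid iff k * 290/15 <= 120 iff k <= 15 * 120 / 290 = 6.2069
n_valid = floor(6.2069) = 6
(n_stale = 15 - 6 = 9)

6


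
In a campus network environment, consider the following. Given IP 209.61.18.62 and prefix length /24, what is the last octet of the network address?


Given: IP = 209.61.18.62, prefix = /24
Subnet mask = 255.255.255.0
Last octet of IP: 62
Last octet of mask: 0
Network last octet = 62 AND 0 = 0

0


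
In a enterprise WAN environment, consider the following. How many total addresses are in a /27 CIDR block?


Given: CIDR prefix /27
Host bits = 32 - 27 = 5
Total addresses = 2^5 = 32

32


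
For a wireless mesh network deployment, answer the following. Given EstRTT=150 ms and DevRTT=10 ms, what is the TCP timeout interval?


Given: EstRTT = 150 ms, DevRTT = 10 ms
Timeout = EstRTT + 4 * DevRTT
4 * DevRTT = 4 * 10 = 40
Timeout = 150 + 40 = 190 ms

190


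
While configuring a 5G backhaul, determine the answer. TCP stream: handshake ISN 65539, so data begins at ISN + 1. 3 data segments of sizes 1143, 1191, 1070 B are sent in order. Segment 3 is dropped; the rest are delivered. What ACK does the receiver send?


SYN uses sequence number 65539; first data byte = ISN + 1 = 65540.
Segment 1: SEQ = 65540, len = 1143 B, covers [65540, 66682]
Segment 2: SEQ = 66683, len = 1191 B, covers [66683, 67873]
Segment 3: SEQ = 67874, len = 1070 B, covers [67874, 68943] [LOST]
In-order data received: bytes [65540, 67873] (segments 1..2).
Segment 3 missing -> gap begins at byte 67874.
Cumulative ACK = next expected in-order byte = 65540 + 1143 + 1191 = 67874

67874


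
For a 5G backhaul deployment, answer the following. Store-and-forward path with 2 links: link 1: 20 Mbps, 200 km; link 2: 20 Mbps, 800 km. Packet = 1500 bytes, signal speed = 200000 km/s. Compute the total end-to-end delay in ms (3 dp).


Packet = 1500 bytes = 12000 bits. Store-and-forward: sum (t_trans + t_prop) per link.
Link 1: t_trans = 12000/(20*10^6) s = 0.6000 ms; t_prop = 200/200000 s = 1.0000 ms; subtotal = 1.6000 ms
Link 2: t_trans = 12000/(20*10^6) s = 0.6000 ms; t_prop = 800/200000 s = 4.0000 ms; subtotal = 4.6000 ms
End-to-end = 1.6000 + 4.6000 = 6.2000 ms -> 6.200 ms (3 dp)

6.200


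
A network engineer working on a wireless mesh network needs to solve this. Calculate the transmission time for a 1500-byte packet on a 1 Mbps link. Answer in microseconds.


Given: packet = 1500 bytes, bandwidth = 1 Mbps
Packet in bits = 1500 * 8 = 12000 bits
Bandwidth = 1 * 10^6 = 1000000 bps
Time = 12000 / 1000000 seconds
Time in us = 12000 * 10^6 / 1000000 = 12000

12000


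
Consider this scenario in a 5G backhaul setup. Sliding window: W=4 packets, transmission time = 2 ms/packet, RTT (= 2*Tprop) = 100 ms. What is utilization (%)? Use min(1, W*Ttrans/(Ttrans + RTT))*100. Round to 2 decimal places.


Given: W = 4, Ttrans = 2 ms, RTT = 100 ms (= 2 * Tprop, Tprop = 50 ms)
Cycle time = Ttrans + RTT = 2 + 100 = 102 ms (first packet sent until its ACK returns)
W * Ttrans = 4 * 2 = 8 ms of sending per cycle
W * Ttrans / (Ttrans + RTT) = 8 / 102 = 0.078431
U = min(1, 0.078431) = 0.078431
U% = 7.84%

7.84


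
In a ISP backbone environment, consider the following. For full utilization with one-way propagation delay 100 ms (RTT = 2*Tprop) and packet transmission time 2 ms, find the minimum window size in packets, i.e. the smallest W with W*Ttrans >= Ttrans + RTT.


Given: Ttrans = 2 ms, RTT = 200 ms (= 2 * Tprop, Tprop = 100 ms)
Time until first ACK returns = Ttrans + RTT = 2 + 200 = 202 ms
Need W * Ttrans >= Ttrans + RTT  ->  W >= (Ttrans + RTT) / Ttrans
(Ttrans + RTT) / Ttrans = 202 / 2 = 101
W_min = ceil(101) = 101

101


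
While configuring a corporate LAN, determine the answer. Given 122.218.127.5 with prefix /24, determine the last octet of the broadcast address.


Given: IP = 122.218.127.5, prefix = /24
Host bits = 32 - 24 = 8
Network last octet = 5 AND mask = 0
Host part size = 2^8 - 1 = 255
Broadcast last octet = 0 OR 255 = 255

255


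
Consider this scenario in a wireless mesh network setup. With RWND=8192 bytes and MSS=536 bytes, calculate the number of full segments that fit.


Given: RWND = 8192 bytes, MSS = 536 bytes
Full segments = floor(RWND / MSS)
Full segments = floor(8192 / 536)
Full segments = floor(15.2836) = 15

15


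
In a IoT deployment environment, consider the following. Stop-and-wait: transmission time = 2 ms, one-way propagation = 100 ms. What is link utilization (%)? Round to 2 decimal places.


Given: Ttrans = 2 ms, Tprop = 100 ms
RTT = 2 * Tprop = 2 * 100 = 200 ms
U = Ttrans / (Ttrans + RTT)
U = 2 / (2 + 200)
U = 2 / 202 = 0.009901
U% = 0.99%

0.99


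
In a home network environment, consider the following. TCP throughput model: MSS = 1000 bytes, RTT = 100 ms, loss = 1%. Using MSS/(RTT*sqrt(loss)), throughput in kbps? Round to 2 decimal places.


Given: MSS = 1000 bytes, RTT = 100 ms, loss = 1%
RTT in seconds = 100 / 1000 = 0.1
Loss rate = 1% = 0.01
sqrt(loss) = sqrt(0.01) = 0.1
Throughput (bytes/s) = 1000 / (0.1 * 0.1) = 100000.0000
Throughput (kbps) = 100000.0000 * 8 / 1000 = 800.000000 -> 800.00 kbps (2 dp)

800.00


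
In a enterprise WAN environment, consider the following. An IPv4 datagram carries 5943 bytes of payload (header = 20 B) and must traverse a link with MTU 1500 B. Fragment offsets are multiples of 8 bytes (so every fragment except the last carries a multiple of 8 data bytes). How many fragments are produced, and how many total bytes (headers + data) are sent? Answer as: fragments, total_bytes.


Max data per non-final fragment = floor((MTU - header)/8)*8 = floor((1500 - 20)/8)*8 = floor(1480/8)*8 = 1480 B
Final fragment needs no 8-byte alignment: it can carry up to MTU - header = 1480 B
Non-final fragments needed = ceil((payload - 1480) / 1480) = ceil(4463/1480) = ceil(3.0155) = 4
Number of fragments = 4 + 1 = 5
Fragment sizes (data): 4 * 1480 B + 23 B (last, 23 <= 1480 OK)
Total bytes sent = payload + n_frags * header = 5943 + 5*20 = 5943 + 100 = 6043 B

5, 6043


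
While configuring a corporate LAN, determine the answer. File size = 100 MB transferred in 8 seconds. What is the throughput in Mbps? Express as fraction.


Given: file = 100 MB, time = 8 s
File in Mb = 100 * 8 = 800 Mb
Throughput = 800 / 8 Mbps
Throughput = 100 Mbps

100


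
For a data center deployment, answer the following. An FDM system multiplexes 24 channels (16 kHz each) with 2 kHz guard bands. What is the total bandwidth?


Given: 24 channels, 16 kHz each, guard = 2 kHz
Channel bandwidth = 24 * 16 = 384 kHz
Guard bands = 23 gaps * 2 kHz = 46 kHz
Total = 384 + 46 = 430 kHz

430


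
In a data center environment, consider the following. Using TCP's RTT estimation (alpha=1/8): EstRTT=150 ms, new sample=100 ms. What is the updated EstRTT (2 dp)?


Given: EstRTT = 150 ms, SampleRTT = 100 ms, alpha = 1/8
New EstRTT = (1 - alpha) * EstRTT + alpha * SampleRTT
(7/8) * 150 = 131.25
(1/8) * 100 = 12.5
New EstRTT = 131.25 + 12.5 = 143.75 ms -> 143.75 ms (2 dp)

143.75


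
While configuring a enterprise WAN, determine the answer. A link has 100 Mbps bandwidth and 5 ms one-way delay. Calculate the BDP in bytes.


Given: bandwidth = 100 Mbps, delay = 5 ms
BDP in bits = 100 * 10^6 * 5 / 1000
BDP in bits = 500000
BDP in bytes = 500000 / 8 = 62500

62500


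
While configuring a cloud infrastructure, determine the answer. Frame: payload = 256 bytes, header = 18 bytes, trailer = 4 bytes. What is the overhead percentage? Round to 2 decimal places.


Given: payload = 256 B, header = 18 B, trailer = 4 B
Overhead bytes = header + trailer = 18 + 4 = 22
Total frame = payload + overhead = 256 + 22 = 278
Overhead % = 22 / 278 * 100 = 7.9137% -> 7.91% (2 dp)

7.91


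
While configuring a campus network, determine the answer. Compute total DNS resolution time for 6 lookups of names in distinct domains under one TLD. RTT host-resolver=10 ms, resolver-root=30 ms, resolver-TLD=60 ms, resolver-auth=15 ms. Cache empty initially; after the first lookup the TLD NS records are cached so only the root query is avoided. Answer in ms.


Lookup 1 (cold cache): local + root + TLD + auth = 10 + 30 + 60 + 15 = 115 ms
Lookups 2..6 (TLD NS cached -> skip root; new domain -> still ask TLD and auth): local + TLD + auth = 10 + 60 + 15 = 85 ms each
Remaining 5 lookups: 5 * 85 = 425 ms
Total = 115 + 425 = 540 ms

540


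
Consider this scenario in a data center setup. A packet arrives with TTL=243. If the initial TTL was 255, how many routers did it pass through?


Given: initial TTL = 255, received TTL = 243
Hops = initial TTL - received TTL
Hops = 255 - 243 = 12

12


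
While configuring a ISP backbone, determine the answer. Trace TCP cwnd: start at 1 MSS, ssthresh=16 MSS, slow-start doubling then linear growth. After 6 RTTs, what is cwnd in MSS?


RTT 0: cwnd = 1 MSS (initial)
RTT 1: cwnd = 2 MSS (slow start, doubled)
RTT 2: cwnd = 4 MSS (slow start, doubled)
RTT 3: cwnd = 8 MSS (slow start, doubled)
RTT 4: cwnd = 16 MSS (slow start, doubled)
RTT 5: cwnd = 17 MSS (congestion avoidance, +1)
RTT 6: cwnd = 18 MSS (congestion avoidance, +1)

18


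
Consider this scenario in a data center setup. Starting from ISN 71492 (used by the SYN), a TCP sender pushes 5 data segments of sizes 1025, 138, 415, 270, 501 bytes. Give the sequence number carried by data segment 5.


The SYN occupies sequence number ISN = 71492, so the first data byte is ISN + 1 = 71493.
SEQ of data segment i = (ISN + 1) + sum of payload sizes of segments 1..i-1.
Segment 1: SEQ = 71493, payload = 1025 bytes
Segment 2: SEQ = 72518, payload = 138 bytes
Segment 3: SEQ = 72656, payload = 415 bytes
Segment 4: SEQ = 73071, payload = 270 bytes
Segment 5: SEQ = 73341, payload = 501 bytes
SEQ of segment 5 = 71493 + 1025 + 138 + 415 + 270 = 73341

73341


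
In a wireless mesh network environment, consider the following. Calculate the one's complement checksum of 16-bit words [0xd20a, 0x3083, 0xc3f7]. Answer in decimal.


Given words: [0xd20a, 0x3083, 0xc3f7]
Step 1: Sum all words
Raw sum = 53770 + 12419 + 50167 = 116356
Step 2: Fold carry: (50820 + 1) = 50821
One's complement = ~50821 & 0xFFFF = 14714

14714


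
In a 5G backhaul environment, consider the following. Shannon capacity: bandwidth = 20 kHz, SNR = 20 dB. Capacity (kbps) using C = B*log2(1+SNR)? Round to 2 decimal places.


Given: B = 20 kHz, SNR = 20 dB
SNR linear = 10^(20/10) = 100
1 + SNR = 101
log2(101) = 6.6582114828
C = 20 * 1000 * 6.6582114828 = 133164.2297 bps
C = 133.164230 kbps -> 133.16 kbps (2 dp)

133.16


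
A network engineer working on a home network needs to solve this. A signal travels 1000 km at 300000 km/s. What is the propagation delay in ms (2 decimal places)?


Given: distance = 1000 km, speed = 300000 km/s
Delay = distance / speed = 1000 / 300000 seconds
Delay in ms = 1000 * 1000 / 300000
Delay = 3.3333 ms
Rounded to 2 dp = 3.33 ms

3.33


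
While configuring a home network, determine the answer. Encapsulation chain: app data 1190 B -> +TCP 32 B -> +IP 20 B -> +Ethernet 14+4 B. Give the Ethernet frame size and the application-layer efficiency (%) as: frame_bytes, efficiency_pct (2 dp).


TCP segment = 1190 + 32 = 1222 B
IP packet = 1222 + 20 = 1242 B
Ethernet frame = 1242 + 14 + 4 = 1260 B
Efficiency = app / frame = 1190 / 1260 = 0.944444 = 94.4444% -> 94.44% (2 dp)

1260, 94.44


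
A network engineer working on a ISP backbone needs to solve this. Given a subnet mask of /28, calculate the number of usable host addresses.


Given: subnet mask /28
Host bits = 32 - 28 = 4
Total addresses = 2^4 = 16
Usable hosts = 16 - 2 (network + broadcast) = 14

14


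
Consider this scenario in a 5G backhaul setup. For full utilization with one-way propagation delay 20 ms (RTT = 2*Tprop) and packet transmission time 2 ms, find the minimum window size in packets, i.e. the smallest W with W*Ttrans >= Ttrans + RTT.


Given: Ttrans = 2 ms, RTT = 40 ms (= 2 * Tprop, Tprop = 20 ms)
Time until first ACK returns = Ttrans + RTT = 2 + 40 = 42 ms
Need W * Ttrans >= Ttrans + RTT  ->  W >= (Ttrans + RTT) / Ttrans
(Ttrans + RTT) / Ttrans = 42 / 2 = 21
W_min = ceil(21) = 21

21


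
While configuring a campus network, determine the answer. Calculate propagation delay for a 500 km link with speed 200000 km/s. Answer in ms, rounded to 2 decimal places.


Given: distance = 500 km, speed = 200000 km/s
Delay = distance / speed = 500 / 200000 seconds
Delay in ms = 500 * 1000 / 200000
Delay = 2.5000 ms
Rounded to 2 dp = 2.50 ms

2.50


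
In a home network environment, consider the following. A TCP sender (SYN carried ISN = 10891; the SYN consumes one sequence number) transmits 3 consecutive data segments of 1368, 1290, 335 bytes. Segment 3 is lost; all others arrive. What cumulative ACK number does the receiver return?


SYN uses sequence number 10891; first data byte = ISN + 1 = 10892.
Segment 1: SEQ = 10892, len = 1368 B, covers [10892, 12259]
Segment 2: SEQ = 12260, len = 1290 B, covers [12260, 13549]
Segment 3: SEQ = 13550, len = 335 B, covers [13550, 13884] [LOST]
In-order data received: bytes [10892, 13549] (segments 1..2).
Segment 3 missing -> gap begins at byte 13550.
Cumulative ACK = next expected in-order byte = 10892 + 1368 + 1290 = 13550

13550


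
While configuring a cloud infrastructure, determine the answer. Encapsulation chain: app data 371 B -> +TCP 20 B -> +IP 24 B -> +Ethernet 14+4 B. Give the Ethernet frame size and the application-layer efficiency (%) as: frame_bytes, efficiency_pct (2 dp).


TCP segment = 371 + 20 = 391 B
IP packet = 391 + 24 = 415 B
Ethernet frame = 415 + 14 + 4 = 433 B
Efficiency = app / frame = 371 / 433 = 0.856813 = 85.6813% -> 85.68% (2 dp)

433, 85.68


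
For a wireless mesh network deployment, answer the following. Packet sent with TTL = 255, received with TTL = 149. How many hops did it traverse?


Given: initial TTL = 255, received TTL = 149
Hops = initial TTL - received TTL
Hops = 255 - 149 = 106

106


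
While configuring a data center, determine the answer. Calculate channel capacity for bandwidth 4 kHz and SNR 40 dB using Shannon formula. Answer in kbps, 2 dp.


Given: B = 4 kHz, SNR = 40 dB
SNR linear = 10^(40/10) = 10000
1 + SNR = 10001
log2(10001) = 13.2878566418
C = 4 * 1000 * 13.2878566418 = 53151.4266 bps
C = 53.151427 kbps -> 53.15 kbps (2 dp)

53.15


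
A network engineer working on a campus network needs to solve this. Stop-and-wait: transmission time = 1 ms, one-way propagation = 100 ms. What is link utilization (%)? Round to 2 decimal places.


Given: Ttrans = 1 ms, Tprop = 100 ms
RTT = 2 * Tprop = 2 * 100 = 200 ms
U = Ttrans / (Ttrans + RTT)
U = 1 / (1 + 200)
U = 1 / 201 = 0.004975
U% = 0.50%

0.50


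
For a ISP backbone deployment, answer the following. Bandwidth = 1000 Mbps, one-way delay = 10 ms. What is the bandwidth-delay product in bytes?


Given: bandwidth = 1000 Mbps, delay = 10 ms
BDP in bits = 1000 * 10^6 * 10 / 1000
BDP in bits = 10000000
BDP in bytes = 10000000 / 8 = 1250000

1250000


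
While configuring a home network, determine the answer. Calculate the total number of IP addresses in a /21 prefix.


Given: CIDR prefix /21
Host bits = 32 - 21 = 11
Total addresses = 2^11 = 2048

2048


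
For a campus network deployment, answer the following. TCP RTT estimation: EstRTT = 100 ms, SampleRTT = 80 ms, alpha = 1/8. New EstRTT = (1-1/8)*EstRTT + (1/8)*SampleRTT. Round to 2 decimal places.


Given: EstRTT = 100 ms, SampleRTT = 80 ms, alpha = 1/8
New EstRTT = (1 - alpha) * EstRTT + alpha * SampleRTT
(7/8) * 100 = 87.5
(1/8) * 80 = 10
New EstRTT = 87.5 + 10 = 97.5 ms -> 97.50 ms (2 dp)

97.50


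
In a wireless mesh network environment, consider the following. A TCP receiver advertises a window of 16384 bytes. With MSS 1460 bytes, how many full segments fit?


Given: RWND = 16384 bytes, MSS = 1460 bytes
Full segments = floor(RWND / MSS)
Full segments = floor(16384 / 1460)
Full segments = floor(11.2219) = 11

11


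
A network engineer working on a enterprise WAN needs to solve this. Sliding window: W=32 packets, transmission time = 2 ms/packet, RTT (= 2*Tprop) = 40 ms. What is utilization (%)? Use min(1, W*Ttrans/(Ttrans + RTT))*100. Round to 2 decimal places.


Given: W = 32, Ttrans = 2 ms, RTT = 40 ms (= 2 * Tprop, Tprop = 20 ms)
Cycle time = Ttrans + RTT = 2 + 40 = 42 ms (first packet sent until its ACK returns)
W * Ttrans = 32 * 2 = 64 ms of sending per cycle
W * Ttrans / (Ttrans + RTT) = 64 / 42 = 1.523810
U = min(1, 1.523810) = 1.000000
U% = 100.00%

100.00


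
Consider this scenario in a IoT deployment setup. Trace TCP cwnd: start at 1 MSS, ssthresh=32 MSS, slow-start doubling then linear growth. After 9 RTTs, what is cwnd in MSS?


RTT 0: cwnd = 1 MSS (initial)
RTT 1: cwnd = 2 MSS (slow start, doubled)
RTT 2: cwnd = 4 MSS (slow start, doubled)
RTT 3: cwnd = 8 MSS (slow start, doubled)
RTT 4: cwnd = 16 MSS (slow start, doubled)
RTT 5: cwnd = 32 MSS (slow start, doubled)
RTT 6: cwnd = 33 MSS (congestion avoidance, +1)
RTT 7: cwnd = 34 MSS (congestion avoidance, +1)
RTT 8: cwnd = 35 MSS (congestion avoidance, +1)
RTT 9: cwnd = 36 MSS (congestion avoidance, +1)

36


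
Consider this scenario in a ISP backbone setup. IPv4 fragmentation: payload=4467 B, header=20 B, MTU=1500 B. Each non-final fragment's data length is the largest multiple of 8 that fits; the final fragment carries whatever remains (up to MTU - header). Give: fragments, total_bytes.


Max data per non-final fragment = floor((MTU - header)/8)*8 = floor((1500 - 20)/8)*8 = floor(1480/8)*8 = 1480 B
Final fragment needs no 8-byte alignment: it can carry up to MTU - header = 1480 B
Non-final fragments needed = ceil((payload - 1480) / 1480) = ceil(2987/1480) = ceil(2.0182) = 3
Number of fragments = 3 + 1 = 4
Fragment sizes (data): 3 * 1480 B + 27 B (last, 27 <= 1480 OK)
Total bytes sent = payload + n_frags * header = 4467 + 4*20 = 4467 + 80 = 4547 B

4, 4547


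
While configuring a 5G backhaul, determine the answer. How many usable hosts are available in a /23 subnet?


Given: subnet mask /23
Host bits = 32 - 23 = 9
Total addresses = 2^9 = 512
Usable hosts = 512 - 2 (network + broadcast) = 510

510


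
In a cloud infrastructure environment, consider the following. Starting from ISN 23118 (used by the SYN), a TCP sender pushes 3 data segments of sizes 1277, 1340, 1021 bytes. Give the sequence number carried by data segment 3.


The SYN occupies sequence number ISN = 23118, so the first data byte is ISN + 1 = 23119.
SEQ of data segment i = (ISN + 1) + sum of payload sizes of segments 1..i-1.
Segment 1: SEQ = 23119, payload = 1277 bytes
Segment 2: SEQ = 24396, payload = 1340 bytes
Segment 3: SEQ = 25736, payload = 1021 bytes
SEQ of segment 3 = 23119 + 1277 + 1340 = 25736

25736


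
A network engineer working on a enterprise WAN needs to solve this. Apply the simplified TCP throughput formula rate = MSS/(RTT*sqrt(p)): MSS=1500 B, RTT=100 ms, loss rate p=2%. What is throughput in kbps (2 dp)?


Given: MSS = 1500 bytes, RTT = 100 ms, loss = 2%
RTT in seconds = 100 / 1000 = 0.1
Loss rate = 2% = 0.02
sqrt(loss) = sqrt(0.02) = 0.141421356237
Throughput (bytes/s) = 1500 / (0.1 * 0.141421356237) = 106066.0172
Throughput (kbps) = 106066.0172 * 8 / 1000 = 848.528137 -> 848.53 kbps (2 dp)

848.53


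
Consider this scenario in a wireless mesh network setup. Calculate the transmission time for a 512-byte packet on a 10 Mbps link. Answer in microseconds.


Given: packet = 512 bytes, bandwidth = 10 Mbps
Packet in bits = 512 * 8 = 4096 bits
Bandwidth = 10 * 10^6 = 10000000 bps
Time = 4096 / 10000000 seconds
Time in us = 4096 * 10^6 / 10000000 = 409.6

409.6


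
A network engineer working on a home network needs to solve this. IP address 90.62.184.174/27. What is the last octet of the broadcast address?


Given: IP = 90.62.184.174, prefix = /27
Host bits = 32 - 27 = 5
Network last octet = 174 AND mask = 160
Host part size = 2^5 - 1 = 31
Broadcast last octet = 160 OR 31 = 191

191


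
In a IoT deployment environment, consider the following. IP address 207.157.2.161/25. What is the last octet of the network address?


Given: IP = 207.157.2.161, prefix = /25
Subnet mask = 255.255.255.128
Last octet of IP: 161
Last octet of mask: 128
Network last octet = 161 AND 128 = 128

128


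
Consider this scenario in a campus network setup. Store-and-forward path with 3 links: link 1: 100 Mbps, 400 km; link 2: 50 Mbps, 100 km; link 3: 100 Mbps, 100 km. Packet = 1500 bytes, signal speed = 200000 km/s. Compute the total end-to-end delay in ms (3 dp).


Packet = 1500 bytes = 12000 bits. Store-and-forward: sum (t_trans + t_prop) per link.
Link 1: t_trans = 12000/(100*10^6) s = 0.1200 ms; t_prop = 400/200000 s = 2.0000 ms; subtotal = 2.1200 ms
Link 2: t_trans = 12000/(50*10^6) s = 0.2400 ms; t_prop = 100/200000 s = 0.5000 ms; subtotal = 0.7400 ms
Link 3: t_trans = 12000/(100*10^6) s = 0.1200 ms; t_prop = 100/200000 s = 0.5000 ms; subtotal = 0.6200 ms
End-to-end = 2.1200 + 0.7400 + 0.6200 = 3.4800 ms -> 3.480 ms (3 dp)

3.480


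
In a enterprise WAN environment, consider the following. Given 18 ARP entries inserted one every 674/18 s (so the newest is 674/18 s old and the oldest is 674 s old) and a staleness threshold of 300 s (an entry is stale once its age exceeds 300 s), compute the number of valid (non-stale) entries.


Ages are k * 674/18 s for k = 1..18 (spacing = 37.4444 s).
Entry k is valid iff k * 674/18 <= 300 iff k <= 18 * 300 / 674 = 8.0119
n_valid = floor(8.0119) = 8
(n_stale = 18 - 8 = 10)

8


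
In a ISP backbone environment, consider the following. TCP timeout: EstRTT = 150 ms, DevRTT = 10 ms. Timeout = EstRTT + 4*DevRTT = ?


Given: EstRTT = 150 ms, DevRTT = 10 ms
Timeout = EstRTT + 4 * DevRTT
4 * DevRTT = 4 * 10 = 40
Timeout = 150 + 40 = 190 ms

190


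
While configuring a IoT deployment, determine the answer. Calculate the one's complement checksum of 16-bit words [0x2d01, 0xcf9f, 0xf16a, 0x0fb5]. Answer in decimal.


Given words: [0x2d01, 0xcf9f, 0xf16a, 0x0fb5]
Step 1: Sum all words
Raw sum = 11521 + 53151 + 61802 + 4021 = 130495
Step 2: Fold carry: (64959 + 1) = 64960
One's complement = ~64960 & 0xFFFF = 575

575


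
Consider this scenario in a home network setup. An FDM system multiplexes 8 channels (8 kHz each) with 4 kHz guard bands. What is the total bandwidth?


Given: 8 channels, 8 kHz each, guard = 4 kHz
Channel bandwidth = 8 * 8 = 64 kHz
Guard bands = 7 gaps * 4 kHz = 28 kHz
Total = 64 + 28 = 92 kHz

92


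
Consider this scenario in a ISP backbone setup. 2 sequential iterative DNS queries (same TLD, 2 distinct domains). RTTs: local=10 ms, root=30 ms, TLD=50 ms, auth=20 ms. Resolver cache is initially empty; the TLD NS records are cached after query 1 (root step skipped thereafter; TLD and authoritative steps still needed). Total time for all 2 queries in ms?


Lookup 1 (cold cache): local + root + TLD + auth = 10 + 30 + 50 + 20 = 110 ms
Lookups 2..2 (TLD NS cached -> skip root; new domain -> still ask TLD and auth): local + TLD + auth = 10 + 50 + 20 = 80 ms each
Remaining 1 lookups: 1 * 80 = 80 ms
Total = 110 + 80 = 190 ms

190


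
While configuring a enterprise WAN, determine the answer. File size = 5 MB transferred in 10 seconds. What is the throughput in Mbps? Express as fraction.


Given: file = 5 MB, time = 10 s
File in Mb = 5 * 8 = 40 Mb
Throughput = 40 / 10 Mbps
Throughput = 4 Mbps

4


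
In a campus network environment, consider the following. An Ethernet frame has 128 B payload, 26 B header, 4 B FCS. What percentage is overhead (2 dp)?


Given: payload = 128 B, header = 26 B, trailer = 4 B
Overhead bytes = header + trailer = 26 + 4 = 30
Total frame = payload + overhead = 128 + 30 = 158
Overhead % = 30 / 158 * 100 = 18.9873% -> 18.99% (2 dp)

18.99


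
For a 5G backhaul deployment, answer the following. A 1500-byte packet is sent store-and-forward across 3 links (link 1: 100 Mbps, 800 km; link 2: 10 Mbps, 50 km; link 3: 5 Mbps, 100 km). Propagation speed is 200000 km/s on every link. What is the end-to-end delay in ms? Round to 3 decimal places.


Packet = 1500 bytes = 12000 bits. Store-and-forward: sum (t_trans + t_prop) per link.
Link 1: t_trans = 12000/(100*10^6) s = 0.1200 ms; t_prop = 800/200000 s = 4.0000 ms; subtotal = 4.1200 ms
Link 2: t_trans = 12000/(10*10^6) s = 1.2000 ms; t_prop = 50/200000 s = 0.2500 ms; subtotal = 1.4500 ms
Link 3: t_trans = 12000/(5*10^6) s = 2.4000 ms; t_prop = 100/200000 s = 0.5000 ms; subtotal = 2.9000 ms
End-to-end = 4.1200 + 1.4500 + 2.9000 = 8.4700 ms -> 8.470 ms (3 dp)

8.470


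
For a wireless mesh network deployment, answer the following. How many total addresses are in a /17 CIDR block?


Given: CIDR prefix /17
Host bits = 32 - 17 = 15
Total addresses = 2^15 = 32768

32768


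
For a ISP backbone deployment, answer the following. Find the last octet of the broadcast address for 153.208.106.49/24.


Given: IP = 153.208.106.49, prefix = /24
Host bits = 32 - 24 = 8
Network last octet = 49 AND mask = 0
Host part size = 2^8 - 1 = 255
Broadcast last octet = 0 OR 255 = 255

255


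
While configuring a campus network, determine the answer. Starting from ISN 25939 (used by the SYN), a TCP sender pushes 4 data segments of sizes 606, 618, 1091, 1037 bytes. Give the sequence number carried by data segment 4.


The SYN occupies sequence number ISN = 25939, so the first data byte is ISN + 1 = 25940.
SEQ of data segment i = (ISN + 1) + sum of payload sizes of segments 1..i-1.
Segment 1: SEQ = 25940, payload = 606 bytes
Segment 2: SEQ = 26546, payload = 618 bytes
Segment 3: SEQ = 27164, payload = 1091 bytes
Segment 4: SEQ = 28255, payload = 1037 bytes
SEQ of segment 4 = 25940 + 606 + 618 + 1091 = 28255

28255


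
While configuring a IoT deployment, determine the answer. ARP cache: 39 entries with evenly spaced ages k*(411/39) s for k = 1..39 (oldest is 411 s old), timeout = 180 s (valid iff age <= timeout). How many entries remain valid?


Ages are k * 411/39 s for k = 1..39 (spacing = 10.5385 s).
Entry k is valid iff k * 411/39 <= 180 iff k <= 39 * 180 / 411 = 17.0803
n_valid = floor(17.0803) = 17
(n_stale = 39 - 17 = 22)

17


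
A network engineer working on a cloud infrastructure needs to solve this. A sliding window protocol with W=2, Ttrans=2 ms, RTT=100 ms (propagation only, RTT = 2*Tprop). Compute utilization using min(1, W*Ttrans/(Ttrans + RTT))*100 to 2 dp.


Given: W = 2, Ttrans = 2 ms, RTT = 100 ms (= 2 * Tprop, Tprop = 50 ms)
Cycle time = Ttrans + RTT = 2 + 100 = 102 ms (first packet sent until its ACK returns)
W * Ttrans = 2 * 2 = 4 ms of sending per cycle
W * Ttrans / (Ttrans + RTT) = 4 / 102 = 0.039216
U = min(1, 0.039216) = 0.039216
U% = 3.92%

3.92


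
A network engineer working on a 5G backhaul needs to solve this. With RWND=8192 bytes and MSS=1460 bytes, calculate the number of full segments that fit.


Given: RWND = 8192 bytes, MSS = 1460 bytes
Full segments = floor(RWND / MSS)
Full segments = floor(8192 / 1460)
Full segments = floor(5.611) = 5

5


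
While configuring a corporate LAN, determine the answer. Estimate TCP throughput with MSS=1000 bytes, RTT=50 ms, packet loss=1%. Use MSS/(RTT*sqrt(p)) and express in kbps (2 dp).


Given: MSS = 1000 bytes, RTT = 50 ms, loss = 1%
RTT in seconds = 50 / 1000 = 0.05
Loss rate = 1% = 0.01
sqrt(loss) = sqrt(0.01) = 0.1
Throughput (bytes/s) = 1000 / (0.05 * 0.1) = 200000.0000
Throughput (kbps) = 200000.0000 * 8 / 1000 = 1600.000000 -> 1600.00 kbps (2 dp)

1600.00


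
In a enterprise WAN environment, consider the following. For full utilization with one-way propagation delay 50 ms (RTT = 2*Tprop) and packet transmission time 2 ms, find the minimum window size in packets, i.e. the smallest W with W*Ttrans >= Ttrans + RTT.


Given: Ttrans = 2 ms, RTT = 100 ms (= 2 * Tprop, Tprop = 50 ms)
Time until first ACK returns = Ttrans + RTT = 2 + 100 = 102 ms
Need W * Ttrans >= Ttrans + RTT  ->  W >= (Ttrans + RTT) / Ttrans
(Ttrans + RTT) / Ttrans = 102 / 2 = 51
W_min = ceil(51) = 51

51


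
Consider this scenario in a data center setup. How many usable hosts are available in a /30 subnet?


Given: subnet mask /30
Host bits = 32 - 30 = 2
Total addresses = 2^2 = 4
Usable hosts = 4 - 2 (network + broadcast) = 2

2


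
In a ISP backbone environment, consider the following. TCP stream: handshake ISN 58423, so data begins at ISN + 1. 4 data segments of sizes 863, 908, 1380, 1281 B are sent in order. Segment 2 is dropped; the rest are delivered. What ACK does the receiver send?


SYN uses sequence number 58423; first data byte = ISN + 1 = 58424.
Segment 1: SEQ = 58424, len = 863 B, covers [58424, 59286]
Segment 2: SEQ = 59287, len = 908 B, covers [59287, 60194] [LOST]
Segment 3: SEQ = 60195, len = 1380 B, covers [60195, 61574]
Segment 4: SEQ = 61575, len = 1281 B, covers [61575, 62855]
In-order data received: bytes [58424, 59286] (segments 1..1).
Segment 2 missing -> gap begins at byte 59287; later segments buffered out of order.
Cumulative ACK = next expected in-order byte = 58424 + 863 = 59287

59287


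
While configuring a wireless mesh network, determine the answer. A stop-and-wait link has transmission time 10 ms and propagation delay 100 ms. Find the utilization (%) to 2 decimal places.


Given: Ttrans = 10 ms, Tprop = 100 ms
RTT = 2 * Tprop = 2 * 100 = 200 ms
U = Ttrans / (Ttrans + RTT)
U = 10 / (10 + 200)
U = 10 / 210 = 0.047619
U% = 4.76%

4.76


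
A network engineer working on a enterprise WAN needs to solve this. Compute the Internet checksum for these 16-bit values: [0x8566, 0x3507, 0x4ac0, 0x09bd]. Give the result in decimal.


Given words: [0x8566, 0x3507, 0x4ac0, 0x09bd]
Step 1: Sum all words
Raw sum = 34150 + 13575 + 19136 + 2493 = 69354
Step 2: Fold carry: (3818 + 1) = 3819
One's complement = ~3819 & 0xFFFF = 61716

61716


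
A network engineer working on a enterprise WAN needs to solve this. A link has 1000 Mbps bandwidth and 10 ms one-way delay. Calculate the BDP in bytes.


Given: bandwidth = 1000 Mbps, delay = 10 ms
BDP in bits = 1000 * 10^6 * 10 / 1000
BDP in bits = 10000000
BDP in bytes = 10000000 / 8 = 1250000

1250000


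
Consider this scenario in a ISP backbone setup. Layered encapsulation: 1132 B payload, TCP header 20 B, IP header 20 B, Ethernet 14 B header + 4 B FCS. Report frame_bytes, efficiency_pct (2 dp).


TCP segment = 1132 + 20 = 1152 B
IP packet = 1152 + 20 = 1172 B
Ethernet frame = 1172 + 14 + 4 = 1190 B
Efficiency = app / frame = 1132 / 1190 = 0.951261 = 95.1261% -> 95.13% (2 dp)

1190, 95.13


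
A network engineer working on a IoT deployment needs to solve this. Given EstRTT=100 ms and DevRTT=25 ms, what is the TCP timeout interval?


Given: EstRTT = 100 ms, DevRTT = 25 ms
Timeout = EstRTT + 4 * DevRTT
4 * DevRTT = 4 * 25 = 100
Timeout = 100 + 100 = 200 ms

200


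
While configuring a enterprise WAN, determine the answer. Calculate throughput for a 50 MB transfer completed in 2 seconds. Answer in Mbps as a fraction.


Given: file = 50 MB, time = 2 s
File in Mb = 50 * 8 = 400 Mb
Throughput = 400 / 2 Mbps
Throughput = 200 Mbps

200


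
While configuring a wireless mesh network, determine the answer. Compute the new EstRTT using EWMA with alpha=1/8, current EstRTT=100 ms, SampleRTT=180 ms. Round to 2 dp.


Given: EstRTT = 100 ms, SampleRTT = 180 ms, alpha = 1/8
New EstRTT = (1 - alpha) * EstRTT + alpha * SampleRTT
(7/8) * 100 = 87.5
(1/8) * 180 = 22.5
New EstRTT = 87.5 + 22.5 = 110 ms -> 110.00 ms (2 dp)

110.00
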